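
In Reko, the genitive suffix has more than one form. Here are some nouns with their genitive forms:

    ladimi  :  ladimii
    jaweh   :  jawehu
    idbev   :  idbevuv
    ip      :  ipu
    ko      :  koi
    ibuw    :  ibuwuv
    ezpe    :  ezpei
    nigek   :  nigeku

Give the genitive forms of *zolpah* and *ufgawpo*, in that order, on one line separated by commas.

The pattern is voicing of the final sound: -u when the stem ends in a voiceless consonant (*jaweh*, *ip*, *nigek*); -uv when the stem ends in a voiced consonant (*idbev*, *ibuw*); -i when the stem ends in a vowel (*ladimi*, *ko*, *ezpe*).
*zolpah* — final sound /h/ (a voiceless consonant) → -u → *zolpahu*.
*ufgawpo* — final sound /o/ (a vowel) → -i → *ufgawpoi*.

zolpahu, ufgawpoi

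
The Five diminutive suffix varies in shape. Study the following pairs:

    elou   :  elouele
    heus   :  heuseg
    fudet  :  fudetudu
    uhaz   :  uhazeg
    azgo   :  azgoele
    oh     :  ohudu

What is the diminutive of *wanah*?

wanahudu

The pattern is sibilance of the final sound: -eg when the stem ends in a sibilant (*heus*, *uhaz*); -udu when the stem ends in a non-sibilant consonant (*fudet*, *oh*); -ele when the stem ends in a vowel (*elou*, *azgo*).
*wanah*: final sound = /h/, a non-sibilant consonant → -udu → *wanahudu*.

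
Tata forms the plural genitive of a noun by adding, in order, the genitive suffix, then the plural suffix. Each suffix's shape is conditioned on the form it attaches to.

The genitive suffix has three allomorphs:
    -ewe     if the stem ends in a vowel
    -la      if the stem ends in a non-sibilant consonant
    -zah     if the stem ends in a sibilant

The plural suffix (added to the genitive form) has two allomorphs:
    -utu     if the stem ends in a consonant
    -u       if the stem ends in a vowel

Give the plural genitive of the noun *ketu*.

The final sound of *ketu* is /u/, which is a vowel, so the genitive suffix is -ewe, giving *ketuewe*.
The genitive form *ketuewe* — final sound /e/ (a vowel) → -u → *ketueweu*.

ketueweu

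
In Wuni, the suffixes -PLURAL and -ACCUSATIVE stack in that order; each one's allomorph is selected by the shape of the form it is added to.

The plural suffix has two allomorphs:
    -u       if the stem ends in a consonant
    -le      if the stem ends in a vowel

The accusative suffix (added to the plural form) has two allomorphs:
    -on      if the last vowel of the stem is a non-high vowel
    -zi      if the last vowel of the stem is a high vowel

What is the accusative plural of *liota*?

liotaleon

The final sound of *liota* is /a/, which is a vowel, so the plural suffix is -le, giving *liotale*.
The last vowel of the plural form *liotale* is /e/, which is a non-high vowel, so the accusative suffix is -on, giving *liotaleon*.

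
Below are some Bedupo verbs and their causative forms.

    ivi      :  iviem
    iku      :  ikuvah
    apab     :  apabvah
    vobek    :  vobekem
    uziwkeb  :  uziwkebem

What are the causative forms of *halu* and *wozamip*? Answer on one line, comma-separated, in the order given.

haluvah, wozamipem

Looking at the last vowel of each stem: -em when the last vowel of the stem is a front vowel (*ivi*, *vobek*, *uziwkeb*); -vah when the last vowel of the stem is a back vowel (*iku*, *apab*).
*halu*: last vowel = /u/, a back vowel → -vah → *haluvah*.
*wozamip*: last vowel = /i/, a front vowel → -em → *wozamipem*.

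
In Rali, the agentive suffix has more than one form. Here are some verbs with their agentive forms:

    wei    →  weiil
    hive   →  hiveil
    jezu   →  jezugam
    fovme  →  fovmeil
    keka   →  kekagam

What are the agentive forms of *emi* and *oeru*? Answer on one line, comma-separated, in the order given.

emiil, oerugam

Looking at the last vowel of each stem: -il when the last vowel of the stem is a front vowel (*wei*, *hive*, *fovme*); -gam when the last vowel of the stem is a back vowel (*jezu*, *keka*).
The last vowel of *emi* is /i/, which is a front vowel, so the suffix is -il, giving *emiil*.
*oeru*: last vowel = /u/, a back vowel → -gam → *oerugam*.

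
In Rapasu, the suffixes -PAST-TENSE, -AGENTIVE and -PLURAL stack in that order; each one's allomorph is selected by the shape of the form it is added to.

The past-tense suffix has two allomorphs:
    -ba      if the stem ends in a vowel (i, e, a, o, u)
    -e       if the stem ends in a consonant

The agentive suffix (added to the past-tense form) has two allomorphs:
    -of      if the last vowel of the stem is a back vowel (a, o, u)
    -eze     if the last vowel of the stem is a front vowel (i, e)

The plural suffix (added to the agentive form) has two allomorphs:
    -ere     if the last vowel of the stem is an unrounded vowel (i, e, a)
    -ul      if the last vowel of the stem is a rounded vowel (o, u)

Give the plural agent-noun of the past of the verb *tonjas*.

tonjaseezeere

*tonjas* — final sound /s/ (a consonant) → -e → *tonjase*.
The last vowel of the past-tense form *tonjase* is /e/, which is a front vowel, so the agentive suffix is -eze, giving *tonjaseeze*.
The agentive form *tonjaseeze*: last vowel = /e/, an unrounded vowel → -ere → *tonjaseezeere*.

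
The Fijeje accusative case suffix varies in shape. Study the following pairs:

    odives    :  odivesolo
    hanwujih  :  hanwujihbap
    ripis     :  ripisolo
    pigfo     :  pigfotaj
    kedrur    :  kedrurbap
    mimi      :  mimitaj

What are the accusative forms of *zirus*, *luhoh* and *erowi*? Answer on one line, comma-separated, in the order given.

zirusolo, luhohbap, erowitaj

Looking at the final sound of each stem: -olo when the stem ends in a sibilant (*odives*, *ripis*); -bap when the stem ends in a non-sibilant consonant (*hanwujih*, *kedrur*); -taj when the stem ends in a vowel (*pigfo*, *mimi*).
*zirus* — final sound /s/ (a sibilant) → -olo → *zirusolo*.
The final sound of *luhoh* is /h/, which is a non-sibilant consonant, so the suffix is -bap, giving *luhohbap*.
The final sound of *erowi* is /i/, which is a vowel, so the suffix is -taj, giving *erowitaj*.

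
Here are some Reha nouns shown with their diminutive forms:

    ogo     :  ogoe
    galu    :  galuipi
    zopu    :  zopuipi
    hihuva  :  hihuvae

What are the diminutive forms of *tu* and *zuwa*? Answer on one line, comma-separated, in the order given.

tuipi, zuwae

The pattern is height harmony: -ipi when the last vowel of the stem is a high vowel (*galu*, *zopu*); -e when the last vowel of the stem is a non-high vowel (*ogo*, *hihuva*).
*tu* — last vowel /u/ (a high vowel) → -ipi → *tuipi*.
The last vowel of *zuwa* is /a/, which is a non-high vowel, so the suffix is -e, giving *zuwae*.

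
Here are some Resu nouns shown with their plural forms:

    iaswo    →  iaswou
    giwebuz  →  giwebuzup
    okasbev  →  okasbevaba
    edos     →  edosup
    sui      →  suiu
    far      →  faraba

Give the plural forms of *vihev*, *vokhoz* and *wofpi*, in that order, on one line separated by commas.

vihevaba, vokhozup, wofpiu

The alternation tracks the final sound of the stem — -up when the stem ends in a sibilant (*giwebuz*, *edos*); -aba when the stem ends in a non-sibilant consonant (*okasbev*, *far*); -u when the stem ends in a vowel (*iaswo*, *sui*).
The final sound of *vihev* is /v/, which is a non-sibilant consonant, so the suffix is -aba, giving *vihevaba*.
Since the final sound of *vokhoz* is /z/ (a sibilant), it takes -up, giving *vokhozup*.
Since the final sound of *wofpi* is /i/ (a vowel), it takes -u, giving *wofpiu*.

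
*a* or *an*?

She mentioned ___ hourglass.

an

The indefinite article is chosen by the initial *sound* of the following word, not its spelling.
*hourglass* begins with the sound /aʊ/ (silent h) — a vowel sound.
So the article is *an*: She mentioned an hourglass.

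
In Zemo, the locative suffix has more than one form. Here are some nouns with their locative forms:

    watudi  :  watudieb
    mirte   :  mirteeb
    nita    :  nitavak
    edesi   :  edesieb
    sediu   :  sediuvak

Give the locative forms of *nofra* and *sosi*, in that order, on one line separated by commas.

Looking at the last vowel of each stem: -eb when the last vowel of the stem is a front vowel (*watudi*, *mirte*, *edesi*); -vak when the last vowel of the stem is a back vowel (*nita*, *sediu*).
*nofra* — last vowel /a/ (a back vowel) → -vak → *nofravak*.
*sosi*: last vowel = /i/, a front vowel → -eb → *sosieb*.

nofravak, sosieb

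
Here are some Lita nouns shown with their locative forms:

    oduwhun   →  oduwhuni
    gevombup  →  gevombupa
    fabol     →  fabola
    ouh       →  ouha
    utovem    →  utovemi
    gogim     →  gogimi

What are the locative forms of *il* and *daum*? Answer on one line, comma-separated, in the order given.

The pattern is nasality of the final consonant: -i when the stem ends in a nasal (*oduwhun*, *utovem*, *gogim*); -a when the stem ends in a non-nasal consonant (*gevombup*, *fabol*, *ouh*).
*il* — final consonant /l/ (non-nasal) → -a → *ila*.
*daum*: final consonant = /m/, a nasal → -i → *daumi*.

ila, daumi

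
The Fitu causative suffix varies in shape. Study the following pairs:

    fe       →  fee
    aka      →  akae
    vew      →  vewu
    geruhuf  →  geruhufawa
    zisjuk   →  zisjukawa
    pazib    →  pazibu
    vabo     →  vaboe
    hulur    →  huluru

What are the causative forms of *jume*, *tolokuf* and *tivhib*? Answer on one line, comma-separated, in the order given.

jumee, tolokufawa, tivhibu

The pattern is voicing of the final sound: -awa when the stem ends in a voiceless consonant (*geruhuf*, *zisjuk*); -u when the stem ends in a voiced consonant (*vew*, *pazib*, *hulur*); -e when the stem ends in a vowel (*fe*, *aka*, *vabo*).
Since the final sound of *jume* is /e/ (a vowel), it takes -e, giving *jumee*.
Since the final sound of *tolokuf* is /f/ (a voiceless consonant), it takes -awa, giving *tolokufawa*.
*tivhib*: final sound = /b/, a voiced consonant → -u → *tivhibu*.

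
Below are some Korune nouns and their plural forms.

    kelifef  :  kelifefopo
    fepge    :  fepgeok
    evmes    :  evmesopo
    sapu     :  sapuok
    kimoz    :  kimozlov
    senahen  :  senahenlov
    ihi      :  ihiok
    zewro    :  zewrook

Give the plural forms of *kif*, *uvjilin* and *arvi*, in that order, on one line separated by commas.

kifopo, uvjilinlov, arviok

The pattern is voicing of the final sound: -opo when the stem ends in a voiceless consonant (*kelifef*, *evmes*); -lov when the stem ends in a voiced consonant (*kimoz*, *senahen*); -ok when the stem ends in a vowel (*fepge*, *sapu*, *ihi*, *zewro*).
Since the final sound of *kif* is /f/ (a voiceless consonant), it takes -opo, giving *kifopo*.
Since the final sound of *uvjilin* is /n/ (a voiced consonant), it takes -lov, giving *uvjilinlov*.
*arvi* — final sound /i/ (a vowel) → -ok → *arviok*.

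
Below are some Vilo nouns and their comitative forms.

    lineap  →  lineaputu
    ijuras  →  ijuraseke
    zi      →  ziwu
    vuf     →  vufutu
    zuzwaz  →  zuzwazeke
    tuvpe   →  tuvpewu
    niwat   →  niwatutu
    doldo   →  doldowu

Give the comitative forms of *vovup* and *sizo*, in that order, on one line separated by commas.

Looking at the final sound of each stem: -eke when the stem ends in a sibilant (*ijuras*, *zuzwaz*); -utu when the stem ends in a non-sibilant consonant (*lineap*, *vuf*, *niwat*); -wu when the stem ends in a vowel (*zi*, *tuvpe*, *doldo*).
*vovup*: final sound = /p/, a non-sibilant consonant → -utu → *vovuputu*.
The final sound of *sizo* is /o/, which is a vowel, so the suffix is -wu, giving *sizowu*.

vovuputu, sizowu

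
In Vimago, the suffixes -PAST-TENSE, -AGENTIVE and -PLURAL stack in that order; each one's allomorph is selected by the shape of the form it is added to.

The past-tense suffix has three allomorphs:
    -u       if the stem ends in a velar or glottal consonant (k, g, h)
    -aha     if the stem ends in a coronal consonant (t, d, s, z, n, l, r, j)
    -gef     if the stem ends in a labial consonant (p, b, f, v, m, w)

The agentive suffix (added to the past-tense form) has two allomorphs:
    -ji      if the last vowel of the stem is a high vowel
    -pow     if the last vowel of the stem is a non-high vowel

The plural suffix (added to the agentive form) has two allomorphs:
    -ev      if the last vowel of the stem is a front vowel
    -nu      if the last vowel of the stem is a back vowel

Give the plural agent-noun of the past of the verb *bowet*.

bowetahapownu

*bowet* — final consonant /t/ (coronal) → -aha → *bowetaha*.
The last vowel of the past-tense form *bowetaha* is /a/, which is a non-high vowel, so the agentive suffix is -pow, giving *bowetahapow*.
Since the last vowel of the agentive form *bowetahapow* is /o/ (a back vowel), it takes -nu, giving *bowetahapownu*.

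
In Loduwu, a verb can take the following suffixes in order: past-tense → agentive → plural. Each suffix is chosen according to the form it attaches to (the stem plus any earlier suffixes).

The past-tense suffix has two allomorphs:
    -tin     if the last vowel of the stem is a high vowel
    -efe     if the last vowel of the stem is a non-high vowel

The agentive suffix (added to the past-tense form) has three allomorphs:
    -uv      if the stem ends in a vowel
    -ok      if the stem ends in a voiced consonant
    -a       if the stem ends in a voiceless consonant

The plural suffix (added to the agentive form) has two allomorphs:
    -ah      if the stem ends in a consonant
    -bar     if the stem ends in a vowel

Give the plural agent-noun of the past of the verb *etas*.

etasefeuvah

*etas*: last vowel = /a/, a non-high vowel → -efe → *etasefe*.
The final sound of the past-tense form *etasefe* is /e/, which is a vowel, so the agentive suffix is -uv, giving *etasefeuv*.
The agentive form *etasefeuv* — final sound /v/ (a consonant) → -ah → *etasefeuvah*.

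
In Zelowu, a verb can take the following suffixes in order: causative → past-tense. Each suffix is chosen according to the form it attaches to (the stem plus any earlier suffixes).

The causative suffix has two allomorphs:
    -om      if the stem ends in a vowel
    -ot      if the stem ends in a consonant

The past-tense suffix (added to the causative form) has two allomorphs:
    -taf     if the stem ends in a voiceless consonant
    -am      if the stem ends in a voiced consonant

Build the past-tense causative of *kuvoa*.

kuvoaomam

Since the final sound of *kuvoa* is /a/ (a vowel), it takes -om, giving *kuvoaom*.
Since the final consonant of the causative form *kuvoaom* is /m/ (voiced), it takes -am, giving *kuvoaomam*.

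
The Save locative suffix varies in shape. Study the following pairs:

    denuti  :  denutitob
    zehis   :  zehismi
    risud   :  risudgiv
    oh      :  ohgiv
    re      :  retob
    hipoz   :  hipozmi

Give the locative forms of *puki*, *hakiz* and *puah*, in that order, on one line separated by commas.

pukitob, hakizmi, puahgiv

The pattern is sibilance of the final sound: -mi when the stem ends in a sibilant (*zehis*, *hipoz*); -giv when the stem ends in a non-sibilant consonant (*risud*, *oh*); -tob when the stem ends in a vowel (*denuti*, *re*).
Since the final sound of *puki* is /i/ (a vowel), it takes -tob, giving *pukitob*.
*hakiz* — final sound /z/ (a sibilant) → -mi → *hakizmi*.
The final sound of *puah* is /h/, which is a non-sibilant consonant, so the suffix is -giv, giving *puahgiv*.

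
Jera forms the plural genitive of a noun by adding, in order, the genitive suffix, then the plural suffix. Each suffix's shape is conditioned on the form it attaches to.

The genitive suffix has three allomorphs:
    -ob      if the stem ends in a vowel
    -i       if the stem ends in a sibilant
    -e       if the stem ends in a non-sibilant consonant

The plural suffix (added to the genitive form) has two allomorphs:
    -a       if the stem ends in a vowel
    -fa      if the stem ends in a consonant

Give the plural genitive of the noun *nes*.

*nes* — final sound /s/ (a sibilant) → -i → *nesi*.
Since the final sound of the genitive form *nesi* is /i/ (a vowel), it takes -a, giving *nesia*.

nesia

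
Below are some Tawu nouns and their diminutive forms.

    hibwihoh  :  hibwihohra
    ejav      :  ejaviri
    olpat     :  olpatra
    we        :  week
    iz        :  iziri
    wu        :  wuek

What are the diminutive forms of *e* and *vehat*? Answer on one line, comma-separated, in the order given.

The suffix is conditioned by the final sound: -ra when the stem ends in a voiceless consonant (*hibwihoh*, *olpat*); -iri when the stem ends in a voiced consonant (*ejav*, *iz*); -ek when the stem ends in a vowel (*we*, *wu*).
The final sound of *e* is /e/, which is a vowel, so the suffix is -ek, giving *eek*.
*vehat* — final sound /t/ (a voiceless consonant) → -ra → *vehatra*.

eek, vehatra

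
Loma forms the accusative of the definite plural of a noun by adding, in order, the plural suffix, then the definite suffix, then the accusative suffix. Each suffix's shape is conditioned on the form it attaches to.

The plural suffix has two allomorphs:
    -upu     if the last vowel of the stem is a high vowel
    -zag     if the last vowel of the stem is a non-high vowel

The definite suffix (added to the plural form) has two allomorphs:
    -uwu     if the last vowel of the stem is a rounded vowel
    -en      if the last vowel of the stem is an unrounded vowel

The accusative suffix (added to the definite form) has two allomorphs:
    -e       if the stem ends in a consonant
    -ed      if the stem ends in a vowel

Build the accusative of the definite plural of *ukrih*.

*ukrih*: last vowel = /i/, a high vowel → -upu → *ukrihupu*.
The plural form *ukrihupu*: last vowel = /u/, a rounded vowel → -uwu → *ukrihupuuwu*.
The final sound of the definite form *ukrihupuuwu* is /u/, which is a vowel, so the accusative suffix is -ed, giving *ukrihupuuwued*.

ukrihupuuwued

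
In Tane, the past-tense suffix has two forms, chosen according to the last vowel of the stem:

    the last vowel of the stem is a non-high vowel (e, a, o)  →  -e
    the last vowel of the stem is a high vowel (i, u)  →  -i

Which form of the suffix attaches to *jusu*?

Since the last vowel of *jusu* is /u/ (a high vowel), it takes -i.

-i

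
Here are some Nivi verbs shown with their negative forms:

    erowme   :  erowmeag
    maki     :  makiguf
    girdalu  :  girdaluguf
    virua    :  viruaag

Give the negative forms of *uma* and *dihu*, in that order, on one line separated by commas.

umaag, dihuguf

The alternation tracks the last vowel of the stem — -guf when the last vowel of the stem is a high vowel (*maki*, *girdalu*); -ag when the last vowel of the stem is a non-high vowel (*erowme*, *virua*).
Since the last vowel of *uma* is /a/ (a non-high vowel), it takes -ag, giving *umaag*.
Since the last vowel of *dihu* is /u/ (a high vowel), it takes -guf, giving *dihuguf*.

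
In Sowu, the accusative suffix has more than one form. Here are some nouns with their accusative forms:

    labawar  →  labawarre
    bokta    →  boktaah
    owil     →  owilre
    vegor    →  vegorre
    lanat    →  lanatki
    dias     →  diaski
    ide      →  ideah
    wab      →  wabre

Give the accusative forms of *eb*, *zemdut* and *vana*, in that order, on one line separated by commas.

ebre, zemdutki, vanaah

The pattern is voicing of the final sound: -ki when the stem ends in a voiceless consonant (*lanat*, *dias*); -re when the stem ends in a voiced consonant (*labawar*, *owil*, *vegor*, *wab*); -ah when the stem ends in a vowel (*bokta*, *ide*).
*eb*: final sound = /b/, a voiced consonant → -re → *ebre*.
*zemdut* — final sound /t/ (a voiceless consonant) → -ki → *zemdutki*.
*vana* — final sound /a/ (a vowel) → -ah → *vanaah*.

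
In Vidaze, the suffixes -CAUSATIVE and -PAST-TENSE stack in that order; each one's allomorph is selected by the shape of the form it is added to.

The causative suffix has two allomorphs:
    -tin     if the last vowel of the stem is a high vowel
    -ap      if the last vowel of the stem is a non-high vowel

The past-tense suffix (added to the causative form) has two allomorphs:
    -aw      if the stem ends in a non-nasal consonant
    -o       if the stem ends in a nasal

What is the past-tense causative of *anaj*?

*anaj* — last vowel /a/ (a non-high vowel) → -ap → *anajap*.
Since the final consonant of the causative form *anajap* is /p/ (non-nasal), it takes -aw, giving *anajapaw*.

anajapaw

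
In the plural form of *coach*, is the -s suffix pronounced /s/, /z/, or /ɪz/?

/ɪz/

The stem *coach* ends in a sibilant (/s, z, ʃ, ʒ, tʃ, dʒ/).
The plural suffix surfaces as /ɪz/ after sibilants, /s/ after other voiceless consonants, and /z/ after other voiced sounds.
So the plural -s on *coach* is pronounced /ɪz/.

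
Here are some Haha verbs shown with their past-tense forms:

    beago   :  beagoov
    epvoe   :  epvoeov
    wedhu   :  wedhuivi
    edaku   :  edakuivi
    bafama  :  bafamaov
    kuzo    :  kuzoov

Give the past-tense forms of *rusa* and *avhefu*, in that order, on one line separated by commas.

The alternation tracks the last vowel of the stem — -ivi when the last vowel of the stem is a high vowel (*wedhu*, *edaku*); -ov when the last vowel of the stem is a non-high vowel (*beago*, *epvoe*, *bafama*, *kuzo*).
The last vowel of *rusa* is /a/, which is a non-high vowel, so the suffix is -ov, giving *rusaov*.
*avhefu*: last vowel = /u/, a high vowel → -ivi → *avhefuivi*.

rusaov, avhefuivi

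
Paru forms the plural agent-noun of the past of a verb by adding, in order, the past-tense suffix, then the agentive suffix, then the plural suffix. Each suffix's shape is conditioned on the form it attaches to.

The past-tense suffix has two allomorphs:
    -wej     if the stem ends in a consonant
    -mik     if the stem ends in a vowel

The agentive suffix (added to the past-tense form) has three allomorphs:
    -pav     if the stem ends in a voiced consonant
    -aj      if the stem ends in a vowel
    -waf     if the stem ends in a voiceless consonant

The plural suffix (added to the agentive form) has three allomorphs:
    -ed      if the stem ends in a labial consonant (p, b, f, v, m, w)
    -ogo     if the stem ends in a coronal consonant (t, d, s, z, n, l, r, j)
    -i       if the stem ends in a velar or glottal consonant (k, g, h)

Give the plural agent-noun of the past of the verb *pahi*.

Since the final sound of *pahi* is /i/ (a vowel), it takes -mik, giving *pahimik*.
Since the final sound of the past-tense form *pahimik* is /k/ (a voiceless consonant), it takes -waf, giving *pahimikwaf*.
The agentive form *pahimikwaf*: final consonant = /f/, labial → -ed → *pahimikwafed*.

pahimikwafed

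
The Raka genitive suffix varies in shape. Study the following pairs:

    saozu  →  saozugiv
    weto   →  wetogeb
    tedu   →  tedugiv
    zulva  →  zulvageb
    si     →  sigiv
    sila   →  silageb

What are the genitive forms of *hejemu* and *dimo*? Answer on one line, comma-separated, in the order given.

The suffix is conditioned by the last vowel: -giv when the last vowel of the stem is a high vowel (*saozu*, *tedu*, *si*); -geb when the last vowel of the stem is a non-high vowel (*weto*, *zulva*, *sila*).
*hejemu*: last vowel = /u/, a high vowel → -giv → *hejemugiv*.
Since the last vowel of *dimo* is /o/ (a non-high vowel), it takes -geb, giving *dimogeb*.

hejemugiv, dimogeb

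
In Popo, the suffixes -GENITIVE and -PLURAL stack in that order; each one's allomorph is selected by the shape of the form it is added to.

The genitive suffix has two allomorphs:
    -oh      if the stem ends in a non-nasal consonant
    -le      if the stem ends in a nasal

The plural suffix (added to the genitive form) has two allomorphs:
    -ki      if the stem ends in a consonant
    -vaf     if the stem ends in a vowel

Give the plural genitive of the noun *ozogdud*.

ozogdudohki

Since the final consonant of *ozogdud* is /d/ (non-nasal), it takes -oh, giving *ozogdudoh*.
Since the final sound of the genitive form *ozogdudoh* is /h/ (a consonant), it takes -ki, giving *ozogdudohki*.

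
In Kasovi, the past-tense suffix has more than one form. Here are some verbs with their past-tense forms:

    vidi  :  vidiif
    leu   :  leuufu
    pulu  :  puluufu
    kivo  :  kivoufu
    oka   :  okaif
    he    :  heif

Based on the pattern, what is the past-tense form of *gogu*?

The pattern is rounding harmony: -ufu when the last vowel of the stem is a rounded vowel (*leu*, *pulu*, *kivo*); -if when the last vowel of the stem is an unrounded vowel (*vidi*, *oka*, *he*).
*gogu*: last vowel = /u/, a rounded vowel → -ufu → *goguufu*.

goguufu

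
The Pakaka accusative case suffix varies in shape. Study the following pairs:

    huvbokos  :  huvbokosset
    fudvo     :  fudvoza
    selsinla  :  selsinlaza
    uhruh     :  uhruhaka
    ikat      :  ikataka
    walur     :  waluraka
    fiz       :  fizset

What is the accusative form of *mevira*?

The pattern is sibilance of the final sound: -set when the stem ends in a sibilant (*huvbokos*, *fiz*); -aka when the stem ends in a non-sibilant consonant (*uhruh*, *ikat*, *walur*); -za when the stem ends in a vowel (*fudvo*, *selsinla*).
The final sound of *mevira* is /a/, which is a vowel, so the suffix is -za, giving *meviraza*.

meviraza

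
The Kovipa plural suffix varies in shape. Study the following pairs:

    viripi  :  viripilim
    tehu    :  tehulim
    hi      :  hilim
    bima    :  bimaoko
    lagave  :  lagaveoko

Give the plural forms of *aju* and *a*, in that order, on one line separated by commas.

ajulim, aoko

Looking at the last vowel of each stem: -lim when the last vowel of the stem is a high vowel (*viripi*, *tehu*, *hi*); -oko when the last vowel of the stem is a non-high vowel (*bima*, *lagave*).
*aju*: last vowel = /u/, a high vowel → -lim → *ajulim*.
Since the last vowel of *a* is /a/ (a non-high vowel), it takes -oko, giving *aoko*.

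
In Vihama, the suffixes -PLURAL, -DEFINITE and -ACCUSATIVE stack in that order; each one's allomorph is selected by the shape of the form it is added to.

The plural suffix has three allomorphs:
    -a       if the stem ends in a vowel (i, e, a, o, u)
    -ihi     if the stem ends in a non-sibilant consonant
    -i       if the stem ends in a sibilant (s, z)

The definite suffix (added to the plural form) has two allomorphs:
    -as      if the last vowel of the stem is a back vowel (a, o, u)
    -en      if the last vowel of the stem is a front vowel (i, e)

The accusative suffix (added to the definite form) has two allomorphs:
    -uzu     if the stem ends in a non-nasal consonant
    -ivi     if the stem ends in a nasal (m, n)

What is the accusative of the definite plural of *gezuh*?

gezuhihienivi

Since the final sound of *gezuh* is /h/ (a non-sibilant consonant), it takes -ihi, giving *gezuhihi*.
The last vowel of the plural form *gezuhihi* is /i/, which is a front vowel, so the definite suffix is -en, giving *gezuhihien*.
Since the final consonant of the definite form *gezuhihien* is /n/ (a nasal), it takes -ivi, giving *gezuhihienivi*.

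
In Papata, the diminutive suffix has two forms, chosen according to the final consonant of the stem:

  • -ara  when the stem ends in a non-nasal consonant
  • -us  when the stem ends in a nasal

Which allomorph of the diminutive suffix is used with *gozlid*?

-ara

*gozlid*: final consonant = /d/, non-nasal → -ara.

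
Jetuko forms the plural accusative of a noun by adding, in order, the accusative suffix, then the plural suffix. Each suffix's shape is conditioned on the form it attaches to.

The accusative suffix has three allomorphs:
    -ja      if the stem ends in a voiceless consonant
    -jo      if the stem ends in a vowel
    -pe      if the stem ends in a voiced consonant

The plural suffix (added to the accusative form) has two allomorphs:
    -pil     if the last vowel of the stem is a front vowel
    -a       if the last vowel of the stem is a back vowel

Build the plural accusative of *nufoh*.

Since the final sound of *nufoh* is /h/ (a voiceless consonant), it takes -ja, giving *nufohja*.
The last vowel of the accusative form *nufohja* is /a/, which is a back vowel, so the plural suffix is -a, giving *nufohjaa*.

nufohjaa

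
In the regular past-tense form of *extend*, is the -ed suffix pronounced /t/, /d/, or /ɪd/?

/ɪd/

The stem *extend* ends in /t/ or /d/.
The -ed suffix is realized as /ɪd/ after /t, d/; as /t/ after other voiceless consonants; and as /d/ after other voiced sounds.
So -ed on *extend* is pronounced /ɪd/.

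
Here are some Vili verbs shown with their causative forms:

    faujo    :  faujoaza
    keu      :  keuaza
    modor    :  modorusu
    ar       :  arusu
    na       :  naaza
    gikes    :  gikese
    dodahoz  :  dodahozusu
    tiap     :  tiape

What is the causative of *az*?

The suffix is conditioned by the final sound: -e when the stem ends in a voiceless consonant (*gikes*, *tiap*); -usu when the stem ends in a voiced consonant (*modor*, *ar*, *dodahoz*); -aza when the stem ends in a vowel (*faujo*, *keu*, *na*).
*az*: final sound = /z/, a voiced consonant → -usu → *azusu*.

azusu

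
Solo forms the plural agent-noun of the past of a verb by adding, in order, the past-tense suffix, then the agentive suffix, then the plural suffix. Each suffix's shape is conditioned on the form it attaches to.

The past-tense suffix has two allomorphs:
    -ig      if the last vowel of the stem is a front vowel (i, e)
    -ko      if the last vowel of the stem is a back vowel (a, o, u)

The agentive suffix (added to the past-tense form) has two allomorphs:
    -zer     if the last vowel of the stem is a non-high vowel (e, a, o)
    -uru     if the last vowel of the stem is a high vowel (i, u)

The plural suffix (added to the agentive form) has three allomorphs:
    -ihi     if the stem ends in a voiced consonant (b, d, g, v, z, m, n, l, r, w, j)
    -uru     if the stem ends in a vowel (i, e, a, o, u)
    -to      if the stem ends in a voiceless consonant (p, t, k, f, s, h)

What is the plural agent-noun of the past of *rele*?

*rele*: last vowel = /e/, a front vowel → -ig → *releig*.
Since the last vowel of the past-tense form *releig* is /i/ (a high vowel), it takes -uru, giving *releiguru*.
The final sound of the agentive form *releiguru* is /u/, which is a vowel, so the plural suffix is -uru, giving *releiguruuru*.

releiguruuru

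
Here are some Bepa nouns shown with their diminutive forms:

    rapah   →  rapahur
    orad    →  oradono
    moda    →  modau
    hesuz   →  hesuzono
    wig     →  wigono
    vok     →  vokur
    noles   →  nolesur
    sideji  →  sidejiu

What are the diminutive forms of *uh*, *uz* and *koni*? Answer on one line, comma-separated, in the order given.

uhur, uzono, koniu

The suffix is conditioned by the final sound: -ur when the stem ends in a voiceless consonant (*rapah*, *vok*, *noles*); -ono when the stem ends in a voiced consonant (*orad*, *hesuz*, *wig*); -u when the stem ends in a vowel (*moda*, *sideji*).
*uh* — final sound /h/ (a voiceless consonant) → -ur → *uhur*.
Since the final sound of *uz* is /z/ (a voiced consonant), it takes -ono, giving *uzono*.
*koni*: final sound = /i/, a vowel → -u → *koniu*.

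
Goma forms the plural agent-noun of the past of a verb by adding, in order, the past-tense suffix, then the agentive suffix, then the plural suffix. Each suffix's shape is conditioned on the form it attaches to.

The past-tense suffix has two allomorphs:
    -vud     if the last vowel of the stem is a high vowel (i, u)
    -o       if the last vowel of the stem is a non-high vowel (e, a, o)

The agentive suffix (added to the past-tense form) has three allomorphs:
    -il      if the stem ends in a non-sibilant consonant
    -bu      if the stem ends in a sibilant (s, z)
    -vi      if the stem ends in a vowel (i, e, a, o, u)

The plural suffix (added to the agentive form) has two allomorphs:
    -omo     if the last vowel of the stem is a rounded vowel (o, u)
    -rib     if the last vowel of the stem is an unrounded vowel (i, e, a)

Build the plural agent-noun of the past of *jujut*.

jujutvudilrib

Since the last vowel of *jujut* is /u/ (a high vowel), it takes -vud, giving *jujutvud*.
The past-tense form *jujutvud* — final sound /d/ (a non-sibilant consonant) → -il → *jujutvudil*.
The agentive form *jujutvudil*: last vowel = /i/, an unrounded vowel → -rib → *jujutvudilrib*.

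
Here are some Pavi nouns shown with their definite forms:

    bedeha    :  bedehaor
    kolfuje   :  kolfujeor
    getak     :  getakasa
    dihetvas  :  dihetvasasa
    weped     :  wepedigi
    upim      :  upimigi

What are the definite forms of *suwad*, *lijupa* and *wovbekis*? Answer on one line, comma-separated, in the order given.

suwadigi, lijupaor, wovbekisasa

The pattern is voicing of the final sound: -asa when the stem ends in a voiceless consonant (*getak*, *dihetvas*); -igi when the stem ends in a voiced consonant (*weped*, *upim*); -or when the stem ends in a vowel (*bedeha*, *kolfuje*).
The final sound of *suwad* is /d/, which is a voiced consonant, so the suffix is -igi, giving *suwadigi*.
The final sound of *lijupa* is /a/, which is a vowel, so the suffix is -or, giving *lijupaor*.
The final sound of *wovbekis* is /s/, which is a voiceless consonant, so the suffix is -asa, giving *wovbekisasa*.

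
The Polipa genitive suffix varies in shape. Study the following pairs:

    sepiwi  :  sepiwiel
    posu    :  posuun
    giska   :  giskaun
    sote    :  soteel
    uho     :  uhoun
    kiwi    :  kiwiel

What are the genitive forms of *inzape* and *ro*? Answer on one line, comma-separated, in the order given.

inzapeel, roun

The pattern is front/back vowel harmony: -el when the last vowel of the stem is a front vowel (*sepiwi*, *sote*, *kiwi*); -un when the last vowel of the stem is a back vowel (*posu*, *giska*, *uho*).
Since the last vowel of *inzape* is /e/ (a front vowel), it takes -el, giving *inzapeel*.
The last vowel of *ro* is /o/, which is a back vowel, so the suffix is -un, giving *roun*.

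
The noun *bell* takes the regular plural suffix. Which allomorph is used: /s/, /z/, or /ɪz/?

/z/

The stem *bell* ends in a voiced non-sibilant sound.
The plural suffix surfaces as /ɪz/ after sibilants, /s/ after other voiceless consonants, and /z/ after other voiced sounds.
So the plural -s on *bell* is pronounced /z/.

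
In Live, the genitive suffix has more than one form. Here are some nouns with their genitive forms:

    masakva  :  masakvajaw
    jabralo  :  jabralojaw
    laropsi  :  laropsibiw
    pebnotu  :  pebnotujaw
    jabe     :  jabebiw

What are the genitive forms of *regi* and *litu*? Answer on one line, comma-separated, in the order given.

regibiw, litujaw

The alternation tracks the last vowel of the stem — -biw when the last vowel of the stem is a front vowel (*laropsi*, *jabe*); -jaw when the last vowel of the stem is a back vowel (*masakva*, *jabralo*, *pebnotu*).
The last vowel of *regi* is /i/, which is a front vowel, so the suffix is -biw, giving *regibiw*.
*litu* — last vowel /u/ (a back vowel) → -jaw → *litujaw*.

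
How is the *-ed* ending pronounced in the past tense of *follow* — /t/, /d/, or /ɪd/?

The stem *follow* ends in a voiced sound other than /d/.
The -ed suffix is realized as /ɪd/ after /t, d/; as /t/ after other voiceless consonants; and as /d/ after other voiced sounds.
So -ed on *follow* is pronounced /d/.

/d/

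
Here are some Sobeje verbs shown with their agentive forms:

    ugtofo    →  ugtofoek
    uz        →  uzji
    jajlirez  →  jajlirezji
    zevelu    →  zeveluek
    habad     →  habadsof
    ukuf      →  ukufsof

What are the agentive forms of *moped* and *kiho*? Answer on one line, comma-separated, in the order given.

The suffix is conditioned by the final sound: -ji when the stem ends in a sibilant (*uz*, *jajlirez*); -sof when the stem ends in a non-sibilant consonant (*habad*, *ukuf*); -ek when the stem ends in a vowel (*ugtofo*, *zevelu*).
*moped* — final sound /d/ (a non-sibilant consonant) → -sof → *mopedsof*.
Since the final sound of *kiho* is /o/ (a vowel), it takes -ek, giving *kihoek*.

mopedsof, kihoek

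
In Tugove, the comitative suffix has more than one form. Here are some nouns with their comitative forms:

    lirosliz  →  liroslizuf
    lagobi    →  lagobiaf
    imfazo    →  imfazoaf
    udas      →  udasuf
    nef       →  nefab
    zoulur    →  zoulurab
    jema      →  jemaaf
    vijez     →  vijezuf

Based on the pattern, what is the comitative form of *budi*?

budiaf

The pattern is sibilance of the final sound: -uf when the stem ends in a sibilant (*lirosliz*, *udas*, *vijez*); -ab when the stem ends in a non-sibilant consonant (*nef*, *zoulur*); -af when the stem ends in a vowel (*lagobi*, *imfazo*, *jema*).
The final sound of *budi* is /i/, which is a vowel, so the suffix is -af, giving *budiaf*.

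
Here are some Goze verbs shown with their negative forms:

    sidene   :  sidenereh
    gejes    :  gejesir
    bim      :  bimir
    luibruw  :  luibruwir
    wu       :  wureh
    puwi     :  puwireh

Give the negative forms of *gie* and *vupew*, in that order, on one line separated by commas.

giereh, vupewir

The suffix is conditioned by the final sound: -ir when the stem ends in a consonant (*gejes*, *bim*, *luibruw*); -reh when the stem ends in a vowel (*sidene*, *wu*, *puwi*).
The final sound of *gie* is /e/, which is a vowel, so the suffix is -reh, giving *giereh*.
*vupew*: final sound = /w/, a consonant → -ir → *vupewir*.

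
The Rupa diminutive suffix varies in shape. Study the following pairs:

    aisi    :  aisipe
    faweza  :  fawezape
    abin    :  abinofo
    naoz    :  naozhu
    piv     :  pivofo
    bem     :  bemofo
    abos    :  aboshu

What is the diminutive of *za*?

zape

Looking at the final sound of each stem: -hu when the stem ends in a sibilant (*naoz*, *abos*); -ofo when the stem ends in a non-sibilant consonant (*abin*, *piv*, *bem*); -pe when the stem ends in a vowel (*aisi*, *faweza*).
*za*: final sound = /a/, a vowel → -pe → *zape*.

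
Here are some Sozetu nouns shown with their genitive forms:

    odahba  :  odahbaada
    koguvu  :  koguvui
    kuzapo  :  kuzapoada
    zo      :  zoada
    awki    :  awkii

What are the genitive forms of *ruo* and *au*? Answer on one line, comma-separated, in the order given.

Looking at the last vowel of each stem: -i when the last vowel of the stem is a high vowel (*koguvu*, *awki*); -ada when the last vowel of the stem is a non-high vowel (*odahba*, *kuzapo*, *zo*).
*ruo*: last vowel = /o/, a non-high vowel → -ada → *ruoada*.
Since the last vowel of *au* is /u/ (a high vowel), it takes -i, giving *aui*.

ruoada, aui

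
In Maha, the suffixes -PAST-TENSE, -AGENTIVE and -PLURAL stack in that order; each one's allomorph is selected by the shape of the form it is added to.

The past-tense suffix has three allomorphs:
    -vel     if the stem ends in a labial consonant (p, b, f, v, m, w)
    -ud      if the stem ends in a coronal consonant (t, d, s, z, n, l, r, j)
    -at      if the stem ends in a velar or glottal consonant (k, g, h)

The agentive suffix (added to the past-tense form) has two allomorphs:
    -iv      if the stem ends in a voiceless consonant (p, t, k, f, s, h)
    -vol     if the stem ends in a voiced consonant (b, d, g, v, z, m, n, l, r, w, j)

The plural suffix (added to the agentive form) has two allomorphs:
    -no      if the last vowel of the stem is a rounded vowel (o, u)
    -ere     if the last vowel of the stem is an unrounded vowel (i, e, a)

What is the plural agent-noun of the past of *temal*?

temaludvolno

Since the final consonant of *temal* is /l/ (coronal), it takes -ud, giving *temalud*.
The final consonant of the past-tense form *temalud* is /d/, which is voiced, so the agentive suffix is -vol, giving *temaludvol*.
The agentive form *temaludvol* — last vowel /o/ (a rounded vowel) → -no → *temaludvolno*.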